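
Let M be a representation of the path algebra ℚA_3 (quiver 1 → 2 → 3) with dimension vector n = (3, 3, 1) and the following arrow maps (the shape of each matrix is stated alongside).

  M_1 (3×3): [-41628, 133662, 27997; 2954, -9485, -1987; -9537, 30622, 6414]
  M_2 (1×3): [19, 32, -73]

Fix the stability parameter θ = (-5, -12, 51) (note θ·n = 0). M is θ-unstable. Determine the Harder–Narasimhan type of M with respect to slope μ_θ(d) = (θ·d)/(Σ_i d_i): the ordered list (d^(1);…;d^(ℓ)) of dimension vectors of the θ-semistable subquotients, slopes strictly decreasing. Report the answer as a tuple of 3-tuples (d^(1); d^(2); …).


Barcode: M ≅ I[1,2]^2, I[1,3]. HN layers by μ_θ (2 steps, strictly decreasing):
  μ^(1)=51; μ^(2)=-17/2

((0, 0, 1); (3, 3, 0))


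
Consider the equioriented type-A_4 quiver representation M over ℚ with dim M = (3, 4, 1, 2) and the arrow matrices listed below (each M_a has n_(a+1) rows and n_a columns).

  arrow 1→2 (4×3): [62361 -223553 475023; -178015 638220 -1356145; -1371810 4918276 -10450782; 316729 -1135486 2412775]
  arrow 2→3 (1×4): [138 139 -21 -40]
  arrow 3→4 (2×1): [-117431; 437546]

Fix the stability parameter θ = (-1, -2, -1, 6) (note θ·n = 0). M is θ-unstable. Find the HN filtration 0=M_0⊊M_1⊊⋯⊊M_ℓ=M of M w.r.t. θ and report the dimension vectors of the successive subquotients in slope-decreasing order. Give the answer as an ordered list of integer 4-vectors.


Via rank(M_{q-1}∘⋯∘M_p): M ≅ I[1,1], I[1,2], I[1,4], I[2,2]^2, I[4,4].
μ_θ-semistable layers: μ^(1)=6; μ^(2)=-1; μ^(3)=-3/2; μ^(4)=-2

((0, 0, 0, 2); (1, 0, 1, 0); (2, 2, 0, 0); (0, 2, 0, 0))


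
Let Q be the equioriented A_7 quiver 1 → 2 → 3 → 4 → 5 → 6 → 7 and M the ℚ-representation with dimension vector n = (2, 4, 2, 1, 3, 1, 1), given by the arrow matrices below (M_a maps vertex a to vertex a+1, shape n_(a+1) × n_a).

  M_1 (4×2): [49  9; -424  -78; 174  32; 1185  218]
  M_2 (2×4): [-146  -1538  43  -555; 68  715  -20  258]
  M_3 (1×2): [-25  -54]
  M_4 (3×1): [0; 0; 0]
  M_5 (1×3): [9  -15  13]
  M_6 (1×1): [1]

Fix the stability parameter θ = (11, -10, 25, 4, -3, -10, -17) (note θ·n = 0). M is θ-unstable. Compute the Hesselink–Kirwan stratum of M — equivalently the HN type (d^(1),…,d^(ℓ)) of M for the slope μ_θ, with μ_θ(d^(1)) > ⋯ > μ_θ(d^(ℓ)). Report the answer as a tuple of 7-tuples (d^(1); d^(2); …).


Via rank(M_{q-1}∘⋯∘M_p): M ≅ I[1,3], I[1,4], I[2,2]^2, I[5,5]^2, I[5,7].
μ_θ-semistable layers: μ^(1)=25; μ^(2)=29/2; μ^(3)=1/2; μ^(4)=-3; μ^(5)=-10

((0, 0, 1, 0, 0, 0, 0); (0, 0, 1, 1, 0, 0, 0); (2, 2, 0, 0, 0, 0, 0); (0, 0, 0, 0, 2, 0, 0); (0, 2, 0, 0, 1, 1, 1))


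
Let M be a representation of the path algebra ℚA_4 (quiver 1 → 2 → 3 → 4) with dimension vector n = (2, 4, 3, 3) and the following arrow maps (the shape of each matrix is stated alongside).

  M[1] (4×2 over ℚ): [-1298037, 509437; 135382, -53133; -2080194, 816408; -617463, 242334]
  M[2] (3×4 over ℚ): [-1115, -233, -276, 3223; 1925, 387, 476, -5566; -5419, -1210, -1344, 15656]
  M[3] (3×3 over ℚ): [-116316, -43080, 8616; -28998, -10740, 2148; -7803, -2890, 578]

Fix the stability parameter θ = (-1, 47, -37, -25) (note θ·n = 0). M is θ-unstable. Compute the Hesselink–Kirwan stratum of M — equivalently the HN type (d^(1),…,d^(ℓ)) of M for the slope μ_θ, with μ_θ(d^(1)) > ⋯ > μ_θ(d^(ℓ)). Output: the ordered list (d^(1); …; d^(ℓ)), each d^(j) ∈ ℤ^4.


Via rank(M_{q-1}∘⋯∘M_p): M ≅ I[1,3], I[1,4], I[2,2], I[2,3], I[4,4]^2.
μ_θ-semistable layers: μ^(1)=47; μ^(2)=5; μ^(3)=-1; μ^(4)=-4; μ^(5)=-25

((0, 1, 0, 0); (0, 2, 2, 0); (1, 0, 0, 0); (1, 1, 1, 1); (0, 0, 0, 2))


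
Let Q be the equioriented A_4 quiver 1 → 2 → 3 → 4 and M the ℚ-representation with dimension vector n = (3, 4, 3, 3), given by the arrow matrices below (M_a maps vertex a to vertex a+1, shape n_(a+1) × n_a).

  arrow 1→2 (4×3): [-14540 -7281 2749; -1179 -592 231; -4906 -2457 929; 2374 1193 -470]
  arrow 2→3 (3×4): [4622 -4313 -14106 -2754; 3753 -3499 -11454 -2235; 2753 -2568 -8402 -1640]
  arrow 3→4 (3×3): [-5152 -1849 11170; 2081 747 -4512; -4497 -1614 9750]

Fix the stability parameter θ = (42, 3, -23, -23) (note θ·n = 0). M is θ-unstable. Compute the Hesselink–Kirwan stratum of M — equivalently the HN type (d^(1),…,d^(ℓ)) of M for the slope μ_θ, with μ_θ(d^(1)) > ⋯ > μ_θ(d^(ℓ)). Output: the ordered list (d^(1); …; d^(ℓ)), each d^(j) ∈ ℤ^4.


Barcode: M ≅ I[1,3], I[1,4]^2, I[2,2], I[4,4]. HN layers by μ_θ (4 steps, strictly decreasing):
  μ^(1)=22/3; μ^(2)=3; μ^(3)=-1/4; μ^(4)=-23

((1, 1, 1, 0); (0, 1, 0, 0); (2, 2, 2, 2); (0, 0, 0, 1))


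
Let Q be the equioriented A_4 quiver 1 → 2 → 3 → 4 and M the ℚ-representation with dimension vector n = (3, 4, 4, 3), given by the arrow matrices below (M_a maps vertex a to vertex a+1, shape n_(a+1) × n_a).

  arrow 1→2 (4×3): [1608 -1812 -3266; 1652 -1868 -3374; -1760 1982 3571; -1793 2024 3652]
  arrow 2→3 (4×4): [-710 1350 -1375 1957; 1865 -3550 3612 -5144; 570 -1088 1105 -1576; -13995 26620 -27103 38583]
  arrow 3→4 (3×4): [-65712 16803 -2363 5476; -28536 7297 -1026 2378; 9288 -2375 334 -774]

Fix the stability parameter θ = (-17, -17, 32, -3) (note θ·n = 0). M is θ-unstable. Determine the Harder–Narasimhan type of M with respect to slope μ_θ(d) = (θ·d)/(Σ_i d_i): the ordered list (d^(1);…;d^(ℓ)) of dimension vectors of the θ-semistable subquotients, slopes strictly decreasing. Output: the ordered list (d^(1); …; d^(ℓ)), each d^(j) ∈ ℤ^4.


Barcode: M ≅ I[1,1], I[1,4]^2, I[2,3]^2, I[4,4]. HN layers by μ_θ (4 steps, strictly decreasing):
  μ^(1)=32; μ^(2)=29/2; μ^(3)=-3; μ^(4)=-17

((0, 0, 2, 0); (0, 0, 2, 2); (0, 0, 0, 1); (3, 4, 0, 0))


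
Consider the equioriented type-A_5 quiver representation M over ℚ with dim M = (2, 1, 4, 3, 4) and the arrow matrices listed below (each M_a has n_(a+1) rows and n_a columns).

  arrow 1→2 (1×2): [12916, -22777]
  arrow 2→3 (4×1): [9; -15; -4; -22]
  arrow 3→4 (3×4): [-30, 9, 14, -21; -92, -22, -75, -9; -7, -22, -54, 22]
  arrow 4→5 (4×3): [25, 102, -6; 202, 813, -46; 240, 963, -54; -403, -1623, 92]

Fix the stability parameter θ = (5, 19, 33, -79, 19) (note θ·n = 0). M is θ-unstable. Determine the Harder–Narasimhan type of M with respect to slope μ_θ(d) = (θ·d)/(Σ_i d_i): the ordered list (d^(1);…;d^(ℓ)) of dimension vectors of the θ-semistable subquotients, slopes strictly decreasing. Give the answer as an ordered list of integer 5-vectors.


Barcode: M ≅ I[1,1], I[1,5], I[3,3], I[3,4], I[3,5], I[5,5]^2. HN layers by μ_θ (5 steps, strictly decreasing):
  μ^(1)=33; μ^(2)=19; μ^(3)=5; μ^(4)=-11/2; μ^(5)=-23

((0, 0, 1, 0, 0); (0, 0, 0, 0, 4); (1, 0, 0, 0, 0); (1, 1, 1, 1, 0); (0, 0, 2, 2, 0))


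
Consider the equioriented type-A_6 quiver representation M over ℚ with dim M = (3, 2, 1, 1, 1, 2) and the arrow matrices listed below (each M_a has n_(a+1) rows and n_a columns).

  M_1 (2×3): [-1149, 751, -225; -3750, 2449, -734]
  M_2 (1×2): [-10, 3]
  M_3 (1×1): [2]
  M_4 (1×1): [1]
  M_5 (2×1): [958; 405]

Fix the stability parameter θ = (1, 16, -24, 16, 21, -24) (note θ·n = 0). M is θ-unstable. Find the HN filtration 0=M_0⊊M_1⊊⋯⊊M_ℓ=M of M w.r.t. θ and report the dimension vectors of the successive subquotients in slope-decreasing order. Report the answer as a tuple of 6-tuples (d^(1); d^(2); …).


Via rank(M_{q-1}∘⋯∘M_p): M ≅ I[1,1], I[1,2], I[1,6], I[6,6].
μ_θ-semistable layers: μ^(1)=16; μ^(2)=13/3; μ^(3)=1; μ^(4)=-7/3; μ^(5)=-24

((0, 1, 0, 0, 0, 0); (0, 0, 0, 1, 1, 1); (2, 0, 0, 0, 0, 0); (1, 1, 1, 0, 0, 0); (0, 0, 0, 0, 0, 1))


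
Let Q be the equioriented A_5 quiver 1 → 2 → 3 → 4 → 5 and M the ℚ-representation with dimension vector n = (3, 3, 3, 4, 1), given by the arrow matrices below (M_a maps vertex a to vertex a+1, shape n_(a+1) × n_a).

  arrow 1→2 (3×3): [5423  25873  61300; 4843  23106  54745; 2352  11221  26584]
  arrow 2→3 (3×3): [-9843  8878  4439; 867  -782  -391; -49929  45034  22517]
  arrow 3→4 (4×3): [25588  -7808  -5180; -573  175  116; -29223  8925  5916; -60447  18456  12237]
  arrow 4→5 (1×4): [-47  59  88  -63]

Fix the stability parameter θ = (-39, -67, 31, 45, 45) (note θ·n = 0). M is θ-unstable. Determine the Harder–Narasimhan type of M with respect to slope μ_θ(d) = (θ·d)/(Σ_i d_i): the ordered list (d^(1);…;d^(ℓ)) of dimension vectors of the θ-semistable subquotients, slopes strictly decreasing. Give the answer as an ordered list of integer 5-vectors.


Interval decomposition of M: I[1,2]^2, I[1,3], I[3,4], I[3,5], I[4,4]^2.
HN type (ℓ=3): μ^(1)=45; μ^(2)=31; μ^(3)=-53

((0, 0, 0, 4, 1); (0, 0, 3, 0, 0); (3, 3, 0, 0, 0))


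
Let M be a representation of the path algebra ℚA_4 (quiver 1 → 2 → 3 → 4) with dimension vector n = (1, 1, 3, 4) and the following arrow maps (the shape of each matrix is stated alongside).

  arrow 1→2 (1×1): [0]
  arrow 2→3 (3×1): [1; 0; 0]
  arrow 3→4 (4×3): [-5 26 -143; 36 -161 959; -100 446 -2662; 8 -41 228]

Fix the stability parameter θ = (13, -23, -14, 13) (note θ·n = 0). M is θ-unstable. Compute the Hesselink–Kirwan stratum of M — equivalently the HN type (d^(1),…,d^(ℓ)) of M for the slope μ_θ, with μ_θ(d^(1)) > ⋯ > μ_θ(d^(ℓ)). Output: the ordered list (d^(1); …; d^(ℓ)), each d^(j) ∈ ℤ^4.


Interval decomposition of M: I[1,1], I[2,4], I[3,4]^2, I[4,4].
HN type (ℓ=3): μ^(1)=13; μ^(2)=-14; μ^(3)=-23

((1, 0, 0, 4); (0, 0, 3, 0); (0, 1, 0, 0))


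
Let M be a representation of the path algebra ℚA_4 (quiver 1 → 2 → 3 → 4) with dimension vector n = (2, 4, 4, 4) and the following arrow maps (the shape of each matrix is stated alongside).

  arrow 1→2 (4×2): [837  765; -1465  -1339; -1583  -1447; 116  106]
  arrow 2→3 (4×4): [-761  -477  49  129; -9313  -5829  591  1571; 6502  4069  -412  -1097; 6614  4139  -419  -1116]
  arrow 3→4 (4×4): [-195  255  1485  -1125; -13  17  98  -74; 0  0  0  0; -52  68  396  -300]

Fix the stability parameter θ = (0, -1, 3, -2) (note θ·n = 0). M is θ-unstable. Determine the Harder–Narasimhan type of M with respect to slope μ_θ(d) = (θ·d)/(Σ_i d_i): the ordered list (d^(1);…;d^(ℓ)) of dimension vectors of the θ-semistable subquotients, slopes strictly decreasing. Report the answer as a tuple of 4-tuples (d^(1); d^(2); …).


Barcode: M ≅ I[1,4]^2, I[2,3]^2, I[4,4]^2. HN layers by μ_θ (5 steps, strictly decreasing):
  μ^(1)=3; μ^(2)=1/2; μ^(3)=-1/2; μ^(4)=-1; μ^(5)=-2

((0, 0, 2, 0); (0, 0, 2, 2); (2, 2, 0, 0); (0, 2, 0, 0); (0, 0, 0, 2))


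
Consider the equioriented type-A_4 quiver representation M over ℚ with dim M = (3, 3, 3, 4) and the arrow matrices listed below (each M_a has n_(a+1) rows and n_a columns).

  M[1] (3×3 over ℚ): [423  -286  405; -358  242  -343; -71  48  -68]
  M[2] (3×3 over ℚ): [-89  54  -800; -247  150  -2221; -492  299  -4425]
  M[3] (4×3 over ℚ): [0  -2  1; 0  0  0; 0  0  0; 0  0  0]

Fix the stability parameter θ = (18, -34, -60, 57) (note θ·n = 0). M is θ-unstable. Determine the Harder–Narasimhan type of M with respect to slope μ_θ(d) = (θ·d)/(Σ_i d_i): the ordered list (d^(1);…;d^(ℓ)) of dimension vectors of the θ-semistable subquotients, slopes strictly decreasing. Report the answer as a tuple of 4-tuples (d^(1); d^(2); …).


Interval decomposition of M: I[1,1], I[1,3], I[1,4], I[2,3], I[4,4]^3.
HN type (ℓ=4): μ^(1)=57; μ^(2)=18; μ^(3)=-76/3; μ^(4)=-47

((0, 0, 0, 4); (1, 0, 0, 0); (2, 2, 2, 0); (0, 1, 1, 0))


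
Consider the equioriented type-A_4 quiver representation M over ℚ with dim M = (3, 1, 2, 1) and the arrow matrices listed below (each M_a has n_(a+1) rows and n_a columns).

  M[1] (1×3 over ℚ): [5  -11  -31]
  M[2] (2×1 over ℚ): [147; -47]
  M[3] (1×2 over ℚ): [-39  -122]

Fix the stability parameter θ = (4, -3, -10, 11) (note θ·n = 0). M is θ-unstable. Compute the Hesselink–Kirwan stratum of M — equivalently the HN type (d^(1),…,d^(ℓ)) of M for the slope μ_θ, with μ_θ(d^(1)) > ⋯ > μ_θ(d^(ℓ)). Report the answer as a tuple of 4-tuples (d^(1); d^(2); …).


Interval decomposition of M: I[1,1]^2, I[1,4], I[3,3].
HN type (ℓ=4): μ^(1)=11; μ^(2)=4; μ^(3)=-3; μ^(4)=-10

((0, 0, 0, 1); (2, 0, 0, 0); (1, 1, 1, 0); (0, 0, 1, 0))


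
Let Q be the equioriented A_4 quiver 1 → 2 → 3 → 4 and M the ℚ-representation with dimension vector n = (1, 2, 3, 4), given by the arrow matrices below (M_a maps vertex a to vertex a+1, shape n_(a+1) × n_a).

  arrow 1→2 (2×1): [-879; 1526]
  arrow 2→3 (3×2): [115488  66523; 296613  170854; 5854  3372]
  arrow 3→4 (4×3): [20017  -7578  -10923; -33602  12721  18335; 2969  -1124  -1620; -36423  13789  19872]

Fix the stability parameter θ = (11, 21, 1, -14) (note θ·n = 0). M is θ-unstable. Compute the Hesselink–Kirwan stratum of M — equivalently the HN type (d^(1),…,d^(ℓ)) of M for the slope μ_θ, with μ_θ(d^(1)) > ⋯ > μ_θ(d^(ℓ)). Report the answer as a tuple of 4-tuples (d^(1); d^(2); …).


Barcode: M ≅ I[1,4], I[2,4], I[3,4], I[4,4]. HN layers by μ_θ (4 steps, strictly decreasing):
  μ^(1)=19/4; μ^(2)=8/3; μ^(3)=-13/2; μ^(4)=-14

((1, 1, 1, 1); (0, 1, 1, 1); (0, 0, 1, 1); (0, 0, 0, 1))


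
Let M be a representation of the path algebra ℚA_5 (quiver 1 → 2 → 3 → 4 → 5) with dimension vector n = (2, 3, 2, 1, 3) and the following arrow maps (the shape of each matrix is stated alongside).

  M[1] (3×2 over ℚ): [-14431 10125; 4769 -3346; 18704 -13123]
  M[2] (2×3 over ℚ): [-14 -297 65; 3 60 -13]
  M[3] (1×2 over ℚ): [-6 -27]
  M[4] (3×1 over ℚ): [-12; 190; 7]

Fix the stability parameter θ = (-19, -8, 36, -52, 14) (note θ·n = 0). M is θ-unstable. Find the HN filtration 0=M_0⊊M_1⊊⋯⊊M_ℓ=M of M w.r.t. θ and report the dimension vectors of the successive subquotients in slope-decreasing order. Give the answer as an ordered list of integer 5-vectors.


Via rank(M_{q-1}∘⋯∘M_p): M ≅ I[1,3], I[1,5], I[2,2], I[5,5]^2.
μ_θ-semistable layers: μ^(1)=36; μ^(2)=14; μ^(3)=-8; μ^(4)=-19

((0, 0, 1, 0, 0); (0, 0, 0, 0, 3); (0, 3, 1, 1, 0); (2, 0, 0, 0, 0))


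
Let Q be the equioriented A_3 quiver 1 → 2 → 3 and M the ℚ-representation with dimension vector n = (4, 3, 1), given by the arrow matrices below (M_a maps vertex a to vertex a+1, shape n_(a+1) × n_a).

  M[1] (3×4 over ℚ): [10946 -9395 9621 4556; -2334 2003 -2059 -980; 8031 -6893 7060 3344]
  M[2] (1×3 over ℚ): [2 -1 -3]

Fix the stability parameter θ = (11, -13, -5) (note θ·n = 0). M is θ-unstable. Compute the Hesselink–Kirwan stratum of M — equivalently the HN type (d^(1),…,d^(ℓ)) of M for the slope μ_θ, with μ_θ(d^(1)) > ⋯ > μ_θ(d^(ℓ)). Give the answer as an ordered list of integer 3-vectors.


Barcode: M ≅ I[1,1], I[1,2]^2, I[1,3]. HN layers by μ_θ (3 steps, strictly decreasing):
  μ^(1)=11; μ^(2)=-1; μ^(3)=-7/3

((1, 0, 0); (2, 2, 0); (1, 1, 1))


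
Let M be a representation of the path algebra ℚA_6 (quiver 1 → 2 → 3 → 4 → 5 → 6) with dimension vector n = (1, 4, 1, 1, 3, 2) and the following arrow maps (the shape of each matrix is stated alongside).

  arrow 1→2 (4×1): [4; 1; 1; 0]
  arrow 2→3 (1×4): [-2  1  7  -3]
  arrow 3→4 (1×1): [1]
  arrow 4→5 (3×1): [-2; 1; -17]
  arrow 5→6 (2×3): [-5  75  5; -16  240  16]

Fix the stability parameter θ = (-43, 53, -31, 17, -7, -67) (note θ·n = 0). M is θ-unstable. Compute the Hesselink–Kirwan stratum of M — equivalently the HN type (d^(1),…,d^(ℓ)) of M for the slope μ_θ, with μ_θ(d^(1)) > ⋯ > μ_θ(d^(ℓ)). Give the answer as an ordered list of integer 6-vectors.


Via rank(M_{q-1}∘⋯∘M_p): M ≅ I[1,2], I[2,2]^2, I[2,5], I[5,5], I[5,6], I[6,6].
μ_θ-semistable layers: μ^(1)=53; μ^(2)=8; μ^(3)=-7; μ^(4)=-37; μ^(5)=-43; μ^(6)=-67

((0, 3, 0, 0, 0, 0); (0, 1, 1, 1, 1, 0); (0, 0, 0, 0, 1, 0); (0, 0, 0, 0, 1, 1); (1, 0, 0, 0, 0, 0); (0, 0, 0, 0, 0, 1))


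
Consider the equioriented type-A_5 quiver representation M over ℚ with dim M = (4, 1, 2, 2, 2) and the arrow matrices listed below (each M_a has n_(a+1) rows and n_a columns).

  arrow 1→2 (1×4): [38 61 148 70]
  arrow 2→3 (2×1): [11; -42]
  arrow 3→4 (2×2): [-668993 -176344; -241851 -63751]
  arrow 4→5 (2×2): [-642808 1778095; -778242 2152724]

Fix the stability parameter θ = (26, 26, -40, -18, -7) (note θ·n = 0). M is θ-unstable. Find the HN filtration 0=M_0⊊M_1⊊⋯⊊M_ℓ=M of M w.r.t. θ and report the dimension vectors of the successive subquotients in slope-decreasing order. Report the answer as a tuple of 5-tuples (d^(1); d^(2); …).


Via rank(M_{q-1}∘⋯∘M_p): M ≅ I[1,1]^3, I[1,5], I[3,5].
μ_θ-semistable layers: μ^(1)=26; μ^(2)=-13/5; μ^(3)=-7; μ^(4)=-18; μ^(5)=-40

((3, 0, 0, 0, 0); (1, 1, 1, 1, 1); (0, 0, 0, 0, 1); (0, 0, 0, 1, 0); (0, 0, 1, 0, 0))


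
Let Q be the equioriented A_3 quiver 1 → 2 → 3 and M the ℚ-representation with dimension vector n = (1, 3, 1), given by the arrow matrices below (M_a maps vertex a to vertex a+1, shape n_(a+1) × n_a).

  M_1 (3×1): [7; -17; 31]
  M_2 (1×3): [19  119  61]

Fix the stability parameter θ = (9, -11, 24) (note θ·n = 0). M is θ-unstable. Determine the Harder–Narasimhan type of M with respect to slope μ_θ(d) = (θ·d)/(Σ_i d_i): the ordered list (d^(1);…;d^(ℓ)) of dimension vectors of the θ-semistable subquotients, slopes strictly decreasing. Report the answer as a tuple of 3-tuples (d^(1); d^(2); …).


Barcode: M ≅ I[1,3], I[2,2]^2. HN layers by μ_θ (3 steps, strictly decreasing):
  μ^(1)=24; μ^(2)=-1; μ^(3)=-11

((0, 0, 1); (1, 1, 0); (0, 2, 0))


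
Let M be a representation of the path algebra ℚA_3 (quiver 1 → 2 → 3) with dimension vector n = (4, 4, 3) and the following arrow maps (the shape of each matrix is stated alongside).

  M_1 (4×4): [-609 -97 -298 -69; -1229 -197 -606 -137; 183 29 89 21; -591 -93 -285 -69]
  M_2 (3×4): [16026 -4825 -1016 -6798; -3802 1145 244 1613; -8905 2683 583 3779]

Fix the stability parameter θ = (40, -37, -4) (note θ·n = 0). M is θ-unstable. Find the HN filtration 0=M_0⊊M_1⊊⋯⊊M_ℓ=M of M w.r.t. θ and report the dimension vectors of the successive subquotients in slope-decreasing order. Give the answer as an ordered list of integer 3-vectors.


Interval decomposition of M: I[1,1]^2, I[1,3]^2, I[2,2], I[2,3].
HN type (ℓ=4): μ^(1)=40; μ^(2)=-1/3; μ^(3)=-4; μ^(4)=-37

((2, 0, 0); (2, 2, 2); (0, 0, 1); (0, 2, 0))


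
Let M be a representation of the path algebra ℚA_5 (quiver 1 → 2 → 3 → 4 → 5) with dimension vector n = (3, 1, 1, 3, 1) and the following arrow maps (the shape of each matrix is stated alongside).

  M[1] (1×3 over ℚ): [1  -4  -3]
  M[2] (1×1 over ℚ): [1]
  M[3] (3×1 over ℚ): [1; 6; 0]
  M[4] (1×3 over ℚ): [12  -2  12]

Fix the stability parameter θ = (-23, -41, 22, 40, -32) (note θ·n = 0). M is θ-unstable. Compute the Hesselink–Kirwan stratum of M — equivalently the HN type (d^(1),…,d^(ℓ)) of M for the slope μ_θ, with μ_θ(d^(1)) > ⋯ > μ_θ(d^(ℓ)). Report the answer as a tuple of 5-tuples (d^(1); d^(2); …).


Barcode: M ≅ I[1,1]^2, I[1,4], I[4,4], I[4,5]. HN layers by μ_θ (5 steps, strictly decreasing):
  μ^(1)=40; μ^(2)=22; μ^(3)=4; μ^(4)=-23; μ^(5)=-32

((0, 0, 0, 2, 0); (0, 0, 1, 0, 0); (0, 0, 0, 1, 1); (2, 0, 0, 0, 0); (1, 1, 0, 0, 0))


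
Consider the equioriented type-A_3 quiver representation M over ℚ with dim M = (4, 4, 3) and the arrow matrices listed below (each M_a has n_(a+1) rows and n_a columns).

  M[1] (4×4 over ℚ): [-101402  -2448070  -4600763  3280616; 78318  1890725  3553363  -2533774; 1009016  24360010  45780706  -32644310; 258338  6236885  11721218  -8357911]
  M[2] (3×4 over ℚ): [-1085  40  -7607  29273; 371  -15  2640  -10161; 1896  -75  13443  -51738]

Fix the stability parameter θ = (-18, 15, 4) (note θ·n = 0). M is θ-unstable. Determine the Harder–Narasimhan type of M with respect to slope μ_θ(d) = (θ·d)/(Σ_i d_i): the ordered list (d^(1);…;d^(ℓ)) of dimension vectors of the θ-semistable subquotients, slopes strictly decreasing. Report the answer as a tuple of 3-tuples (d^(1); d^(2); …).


Interval decomposition of M: I[1,1], I[1,2], I[1,3]^2, I[2,2], I[3,3].
HN type (ℓ=4): μ^(1)=15; μ^(2)=19/2; μ^(3)=4; μ^(4)=-18

((0, 2, 0); (0, 2, 2); (0, 0, 1); (4, 0, 0))


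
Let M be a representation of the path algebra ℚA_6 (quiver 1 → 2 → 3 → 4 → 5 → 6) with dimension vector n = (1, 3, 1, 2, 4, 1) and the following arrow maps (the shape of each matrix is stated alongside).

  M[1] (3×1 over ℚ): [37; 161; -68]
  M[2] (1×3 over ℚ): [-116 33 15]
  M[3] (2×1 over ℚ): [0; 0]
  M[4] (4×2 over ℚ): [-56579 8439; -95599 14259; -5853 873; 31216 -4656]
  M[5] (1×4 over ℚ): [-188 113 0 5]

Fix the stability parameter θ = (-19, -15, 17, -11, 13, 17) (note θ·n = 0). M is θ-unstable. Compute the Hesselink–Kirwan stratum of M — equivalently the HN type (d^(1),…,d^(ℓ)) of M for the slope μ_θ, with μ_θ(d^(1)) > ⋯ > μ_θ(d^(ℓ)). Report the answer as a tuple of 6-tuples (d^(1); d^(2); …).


Barcode: M ≅ I[1,3], I[2,2]^2, I[4,4], I[4,6], I[5,5]^3. HN layers by μ_θ (5 steps, strictly decreasing):
  μ^(1)=17; μ^(2)=13; μ^(3)=-11; μ^(4)=-15; μ^(5)=-19

((0, 0, 1, 0, 0, 1); (0, 0, 0, 0, 4, 0); (0, 0, 0, 2, 0, 0); (0, 3, 0, 0, 0, 0); (1, 0, 0, 0, 0, 0))


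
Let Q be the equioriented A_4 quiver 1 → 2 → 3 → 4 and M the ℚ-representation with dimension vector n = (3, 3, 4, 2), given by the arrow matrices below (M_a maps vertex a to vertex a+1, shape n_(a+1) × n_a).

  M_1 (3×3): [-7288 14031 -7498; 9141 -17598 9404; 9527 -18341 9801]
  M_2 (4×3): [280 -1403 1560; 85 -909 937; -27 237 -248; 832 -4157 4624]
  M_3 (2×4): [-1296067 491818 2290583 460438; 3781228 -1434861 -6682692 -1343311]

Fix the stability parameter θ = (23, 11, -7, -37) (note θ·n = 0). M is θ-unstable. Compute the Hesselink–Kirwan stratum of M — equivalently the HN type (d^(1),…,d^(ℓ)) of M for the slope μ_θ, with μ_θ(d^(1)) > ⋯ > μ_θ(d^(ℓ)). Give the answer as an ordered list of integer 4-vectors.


Via rank(M_{q-1}∘⋯∘M_p): M ≅ I[1,3], I[1,4]^2, I[3,3].
μ_θ-semistable layers: μ^(1)=9; μ^(2)=-5/2; μ^(3)=-7

((1, 1, 1, 0); (2, 2, 2, 2); (0, 0, 1, 0))


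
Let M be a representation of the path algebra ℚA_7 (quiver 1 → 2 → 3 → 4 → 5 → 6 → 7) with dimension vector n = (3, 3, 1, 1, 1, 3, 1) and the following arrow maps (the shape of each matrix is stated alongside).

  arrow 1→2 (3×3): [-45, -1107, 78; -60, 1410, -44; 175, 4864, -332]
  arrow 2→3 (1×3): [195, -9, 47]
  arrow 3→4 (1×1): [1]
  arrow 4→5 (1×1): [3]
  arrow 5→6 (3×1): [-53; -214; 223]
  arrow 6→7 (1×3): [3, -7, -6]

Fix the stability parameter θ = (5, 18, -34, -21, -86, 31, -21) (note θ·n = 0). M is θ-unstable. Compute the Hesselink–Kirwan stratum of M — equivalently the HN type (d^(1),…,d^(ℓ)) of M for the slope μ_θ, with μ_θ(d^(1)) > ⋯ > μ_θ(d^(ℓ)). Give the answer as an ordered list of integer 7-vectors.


Interval decomposition of M: I[1,1], I[1,2], I[1,7], I[2,2], I[6,6]^2.
HN type (ℓ=4): μ^(1)=31; μ^(2)=18; μ^(3)=5; μ^(4)=-118/5

((0, 0, 0, 0, 0, 2, 0); (0, 2, 0, 0, 0, 0, 0); (2, 0, 0, 0, 0, 1, 1); (1, 1, 1, 1, 1, 0, 0))


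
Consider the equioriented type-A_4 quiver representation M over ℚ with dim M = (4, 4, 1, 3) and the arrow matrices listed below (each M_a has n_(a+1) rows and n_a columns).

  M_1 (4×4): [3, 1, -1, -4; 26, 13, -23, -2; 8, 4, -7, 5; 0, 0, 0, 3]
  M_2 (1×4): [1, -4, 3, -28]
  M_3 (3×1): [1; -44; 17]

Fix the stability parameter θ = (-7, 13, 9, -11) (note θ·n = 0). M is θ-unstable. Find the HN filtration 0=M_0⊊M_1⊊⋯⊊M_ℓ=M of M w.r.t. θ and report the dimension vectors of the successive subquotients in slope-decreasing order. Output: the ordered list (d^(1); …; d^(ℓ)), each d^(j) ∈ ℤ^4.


Barcode: M ≅ I[1,2]^3, I[1,4], I[4,4]^2. HN layers by μ_θ (4 steps, strictly decreasing):
  μ^(1)=13; μ^(2)=11/3; μ^(3)=-7; μ^(4)=-11

((0, 3, 0, 0); (0, 1, 1, 1); (4, 0, 0, 0); (0, 0, 0, 2))


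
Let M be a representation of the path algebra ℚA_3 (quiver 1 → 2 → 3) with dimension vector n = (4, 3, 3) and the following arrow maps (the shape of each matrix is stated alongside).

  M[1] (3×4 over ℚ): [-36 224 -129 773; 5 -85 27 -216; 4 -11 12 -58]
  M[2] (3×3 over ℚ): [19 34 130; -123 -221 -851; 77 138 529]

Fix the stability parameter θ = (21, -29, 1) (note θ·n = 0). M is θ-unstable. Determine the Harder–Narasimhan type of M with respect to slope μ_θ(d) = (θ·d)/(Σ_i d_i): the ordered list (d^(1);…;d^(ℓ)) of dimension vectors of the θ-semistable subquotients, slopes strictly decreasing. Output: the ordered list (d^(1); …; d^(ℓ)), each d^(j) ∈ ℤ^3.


Barcode: M ≅ I[1,1], I[1,3]^3. HN layers by μ_θ (3 steps, strictly decreasing):
  μ^(1)=21; μ^(2)=1; μ^(3)=-4

((1, 0, 0); (0, 0, 3); (3, 3, 0))


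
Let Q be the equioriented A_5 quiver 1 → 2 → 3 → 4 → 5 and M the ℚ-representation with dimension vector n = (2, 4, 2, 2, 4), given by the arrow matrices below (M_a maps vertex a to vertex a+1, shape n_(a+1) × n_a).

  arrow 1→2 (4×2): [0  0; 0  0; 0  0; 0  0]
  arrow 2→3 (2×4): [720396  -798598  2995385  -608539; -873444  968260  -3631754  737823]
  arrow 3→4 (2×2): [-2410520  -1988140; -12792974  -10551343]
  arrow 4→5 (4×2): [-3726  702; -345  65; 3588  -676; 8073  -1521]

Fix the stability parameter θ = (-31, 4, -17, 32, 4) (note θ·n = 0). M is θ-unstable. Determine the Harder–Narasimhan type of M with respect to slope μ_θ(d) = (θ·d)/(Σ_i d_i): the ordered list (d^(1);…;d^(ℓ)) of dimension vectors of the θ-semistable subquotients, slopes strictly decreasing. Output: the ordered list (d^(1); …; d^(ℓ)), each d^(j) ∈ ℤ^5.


Via rank(M_{q-1}∘⋯∘M_p): M ≅ I[1,1]^2, I[2,2]^2, I[2,3], I[2,5], I[4,4], I[5,5]^3.
μ_θ-semistable layers: μ^(1)=32; μ^(2)=18; μ^(3)=4; μ^(4)=-13/2; μ^(5)=-31

((0, 0, 0, 1, 0); (0, 0, 0, 1, 1); (0, 2, 0, 0, 3); (0, 2, 2, 0, 0); (2, 0, 0, 0, 0))


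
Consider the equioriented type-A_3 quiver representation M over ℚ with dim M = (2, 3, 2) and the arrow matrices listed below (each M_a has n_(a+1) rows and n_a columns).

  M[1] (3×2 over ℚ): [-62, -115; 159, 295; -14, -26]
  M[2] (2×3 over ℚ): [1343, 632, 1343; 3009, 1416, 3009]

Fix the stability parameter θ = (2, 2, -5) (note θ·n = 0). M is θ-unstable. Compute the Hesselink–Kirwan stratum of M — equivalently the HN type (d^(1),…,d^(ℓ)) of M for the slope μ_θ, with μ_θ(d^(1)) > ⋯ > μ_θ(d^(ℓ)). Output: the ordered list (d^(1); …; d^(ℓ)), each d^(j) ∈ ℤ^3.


Barcode: M ≅ I[1,2], I[1,3], I[2,2], I[3,3]. HN layers by μ_θ (3 steps, strictly decreasing):
  μ^(1)=2; μ^(2)=-1/3; μ^(3)=-5

((1, 2, 0); (1, 1, 1); (0, 0, 1))


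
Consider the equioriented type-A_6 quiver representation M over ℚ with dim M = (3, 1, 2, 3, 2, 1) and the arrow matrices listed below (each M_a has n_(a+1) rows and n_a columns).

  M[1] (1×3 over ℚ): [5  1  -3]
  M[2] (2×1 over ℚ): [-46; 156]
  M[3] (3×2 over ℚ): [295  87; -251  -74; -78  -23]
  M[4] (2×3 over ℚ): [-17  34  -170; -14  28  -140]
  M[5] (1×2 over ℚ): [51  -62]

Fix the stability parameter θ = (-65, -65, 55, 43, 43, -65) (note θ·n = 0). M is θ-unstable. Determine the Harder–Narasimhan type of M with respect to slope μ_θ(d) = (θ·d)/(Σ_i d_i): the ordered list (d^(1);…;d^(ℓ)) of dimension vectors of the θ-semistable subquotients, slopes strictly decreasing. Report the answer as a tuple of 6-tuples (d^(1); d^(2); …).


Via rank(M_{q-1}∘⋯∘M_p): M ≅ I[1,1]^2, I[1,6], I[3,4], I[4,4], I[5,5].
μ_θ-semistable layers: μ^(1)=49; μ^(2)=43; μ^(3)=19; μ^(4)=-65

((0, 0, 1, 1, 0, 0); (0, 0, 0, 1, 1, 0); (0, 0, 1, 1, 1, 1); (3, 1, 0, 0, 0, 0))


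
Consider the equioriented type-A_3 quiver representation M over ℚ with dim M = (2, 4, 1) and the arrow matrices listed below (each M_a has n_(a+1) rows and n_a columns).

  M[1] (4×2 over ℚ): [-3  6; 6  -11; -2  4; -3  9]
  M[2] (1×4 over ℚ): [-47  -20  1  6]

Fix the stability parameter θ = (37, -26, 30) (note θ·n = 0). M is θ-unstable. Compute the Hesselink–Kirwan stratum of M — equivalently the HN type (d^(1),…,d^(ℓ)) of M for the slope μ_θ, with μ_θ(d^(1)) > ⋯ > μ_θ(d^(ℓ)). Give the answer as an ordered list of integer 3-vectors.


Interval decomposition of M: I[1,2], I[1,3], I[2,2]^2.
HN type (ℓ=3): μ^(1)=30; μ^(2)=11/2; μ^(3)=-26

((0, 0, 1); (2, 2, 0); (0, 2, 0))


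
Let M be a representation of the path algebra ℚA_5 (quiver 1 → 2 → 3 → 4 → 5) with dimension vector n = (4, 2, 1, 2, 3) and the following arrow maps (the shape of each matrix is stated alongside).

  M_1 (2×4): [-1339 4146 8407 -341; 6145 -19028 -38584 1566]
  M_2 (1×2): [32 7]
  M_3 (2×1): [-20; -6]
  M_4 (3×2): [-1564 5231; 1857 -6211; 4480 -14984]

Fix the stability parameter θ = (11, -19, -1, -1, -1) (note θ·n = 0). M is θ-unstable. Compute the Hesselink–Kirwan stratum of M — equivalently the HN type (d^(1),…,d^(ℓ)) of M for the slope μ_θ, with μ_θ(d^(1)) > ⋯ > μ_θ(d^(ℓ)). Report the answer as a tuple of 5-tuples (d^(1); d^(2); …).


Barcode: M ≅ I[1,1]^2, I[1,2], I[1,5], I[4,5], I[5,5]. HN layers by μ_θ (3 steps, strictly decreasing):
  μ^(1)=11; μ^(2)=-1; μ^(3)=-4

((2, 0, 0, 0, 0); (0, 0, 1, 2, 3); (2, 2, 0, 0, 0))


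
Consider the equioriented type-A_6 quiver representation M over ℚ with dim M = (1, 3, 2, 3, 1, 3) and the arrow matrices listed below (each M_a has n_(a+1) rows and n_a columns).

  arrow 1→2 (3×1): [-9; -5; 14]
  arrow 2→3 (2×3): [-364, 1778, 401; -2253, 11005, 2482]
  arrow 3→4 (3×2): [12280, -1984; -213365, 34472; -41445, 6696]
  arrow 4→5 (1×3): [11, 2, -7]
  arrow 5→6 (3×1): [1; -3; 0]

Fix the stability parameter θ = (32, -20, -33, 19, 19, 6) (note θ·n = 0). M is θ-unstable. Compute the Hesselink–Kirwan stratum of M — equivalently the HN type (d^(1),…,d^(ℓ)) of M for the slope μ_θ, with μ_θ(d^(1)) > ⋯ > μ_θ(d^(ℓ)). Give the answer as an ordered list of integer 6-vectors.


Via rank(M_{q-1}∘⋯∘M_p): M ≅ I[1,2], I[2,3], I[2,6], I[4,4]^2, I[6,6]^2.
μ_θ-semistable layers: μ^(1)=19; μ^(2)=44/3; μ^(3)=6; μ^(4)=-53/2

((0, 0, 0, 2, 0, 0); (0, 0, 0, 1, 1, 1); (1, 1, 0, 0, 0, 2); (0, 2, 2, 0, 0, 0))


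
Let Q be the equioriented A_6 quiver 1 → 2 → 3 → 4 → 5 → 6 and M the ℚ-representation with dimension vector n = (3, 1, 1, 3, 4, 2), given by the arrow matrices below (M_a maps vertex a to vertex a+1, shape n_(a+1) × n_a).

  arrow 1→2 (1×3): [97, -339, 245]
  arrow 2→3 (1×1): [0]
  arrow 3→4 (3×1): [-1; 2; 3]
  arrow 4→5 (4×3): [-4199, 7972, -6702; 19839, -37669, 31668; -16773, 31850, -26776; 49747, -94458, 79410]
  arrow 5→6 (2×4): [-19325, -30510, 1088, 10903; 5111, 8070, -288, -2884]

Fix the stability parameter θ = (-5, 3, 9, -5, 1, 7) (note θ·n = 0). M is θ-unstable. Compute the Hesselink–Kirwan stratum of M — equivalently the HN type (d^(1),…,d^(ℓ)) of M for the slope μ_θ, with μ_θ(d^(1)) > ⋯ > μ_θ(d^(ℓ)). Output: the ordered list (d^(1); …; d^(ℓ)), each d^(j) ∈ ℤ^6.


Interval decomposition of M: I[1,1]^2, I[1,2], I[3,6], I[4,5], I[4,6], I[5,5].
HN type (ℓ=5): μ^(1)=7; μ^(2)=3; μ^(3)=5/3; μ^(4)=1; μ^(5)=-5

((0, 0, 0, 0, 0, 2); (0, 1, 0, 0, 0, 0); (0, 0, 1, 1, 1, 0); (0, 0, 0, 0, 3, 0); (3, 0, 0, 2, 0, 0))


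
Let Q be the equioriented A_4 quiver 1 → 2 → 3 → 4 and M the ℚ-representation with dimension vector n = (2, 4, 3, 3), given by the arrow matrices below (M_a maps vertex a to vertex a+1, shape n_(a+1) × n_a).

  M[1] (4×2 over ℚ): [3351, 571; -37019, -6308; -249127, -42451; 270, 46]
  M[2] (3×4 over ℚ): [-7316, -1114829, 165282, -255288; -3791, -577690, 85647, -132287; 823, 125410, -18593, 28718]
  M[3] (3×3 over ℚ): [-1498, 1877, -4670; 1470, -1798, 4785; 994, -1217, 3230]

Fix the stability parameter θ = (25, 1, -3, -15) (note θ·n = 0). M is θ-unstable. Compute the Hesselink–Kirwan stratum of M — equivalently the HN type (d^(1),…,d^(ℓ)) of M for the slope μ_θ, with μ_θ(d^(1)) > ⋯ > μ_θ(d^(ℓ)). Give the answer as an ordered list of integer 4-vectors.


Interval decomposition of M: I[1,2], I[1,4], I[2,3], I[2,4], I[4,4].
HN type (ℓ=5): μ^(1)=13; μ^(2)=2; μ^(3)=-1; μ^(4)=-17/3; μ^(5)=-15

((1, 1, 0, 0); (1, 1, 1, 1); (0, 1, 1, 0); (0, 1, 1, 1); (0, 0, 0, 1))


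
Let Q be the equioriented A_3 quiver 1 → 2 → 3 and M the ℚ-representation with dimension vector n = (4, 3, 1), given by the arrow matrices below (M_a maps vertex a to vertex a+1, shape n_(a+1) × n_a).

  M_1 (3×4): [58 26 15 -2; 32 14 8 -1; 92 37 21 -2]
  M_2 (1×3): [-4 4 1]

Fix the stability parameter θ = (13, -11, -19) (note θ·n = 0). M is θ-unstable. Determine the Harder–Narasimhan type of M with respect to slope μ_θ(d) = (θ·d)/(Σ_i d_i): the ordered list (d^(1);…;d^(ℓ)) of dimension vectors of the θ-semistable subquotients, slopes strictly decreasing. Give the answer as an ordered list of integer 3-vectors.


Via rank(M_{q-1}∘⋯∘M_p): M ≅ I[1,1], I[1,2]^2, I[1,3].
μ_θ-semistable layers: μ^(1)=13; μ^(2)=1; μ^(3)=-17/3

((1, 0, 0); (2, 2, 0); (1, 1, 1))


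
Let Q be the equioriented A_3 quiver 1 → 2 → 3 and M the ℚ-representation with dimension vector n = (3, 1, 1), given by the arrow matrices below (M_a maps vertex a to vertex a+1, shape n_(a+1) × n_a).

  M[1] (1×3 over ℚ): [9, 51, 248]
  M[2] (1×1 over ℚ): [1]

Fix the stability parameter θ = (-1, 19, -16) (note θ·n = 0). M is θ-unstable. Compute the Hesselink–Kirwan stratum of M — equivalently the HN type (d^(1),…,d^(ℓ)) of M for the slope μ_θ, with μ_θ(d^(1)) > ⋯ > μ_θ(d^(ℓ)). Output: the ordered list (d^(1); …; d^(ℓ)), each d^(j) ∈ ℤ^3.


Barcode: M ≅ I[1,1]^2, I[1,3]. HN layers by μ_θ (2 steps, strictly decreasing):
  μ^(1)=3/2; μ^(2)=-1

((0, 1, 1); (3, 0, 0))


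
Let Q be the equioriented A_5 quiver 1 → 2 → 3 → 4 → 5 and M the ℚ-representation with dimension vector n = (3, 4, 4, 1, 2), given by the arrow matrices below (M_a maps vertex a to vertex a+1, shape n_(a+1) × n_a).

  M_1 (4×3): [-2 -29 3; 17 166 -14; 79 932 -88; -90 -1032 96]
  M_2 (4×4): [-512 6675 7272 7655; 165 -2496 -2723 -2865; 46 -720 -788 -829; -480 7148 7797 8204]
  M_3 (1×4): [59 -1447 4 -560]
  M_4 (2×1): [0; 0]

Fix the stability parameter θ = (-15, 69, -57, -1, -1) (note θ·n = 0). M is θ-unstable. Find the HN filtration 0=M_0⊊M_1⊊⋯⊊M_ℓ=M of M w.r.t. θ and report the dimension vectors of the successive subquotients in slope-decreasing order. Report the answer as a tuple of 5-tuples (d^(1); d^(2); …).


Barcode: M ≅ I[1,1], I[1,3], I[1,4], I[2,3]^2, I[5,5]^2. HN layers by μ_θ (4 steps, strictly decreasing):
  μ^(1)=6; μ^(2)=11/3; μ^(3)=-1; μ^(4)=-15

((0, 3, 3, 0, 0); (0, 1, 1, 1, 0); (0, 0, 0, 0, 2); (3, 0, 0, 0, 0))


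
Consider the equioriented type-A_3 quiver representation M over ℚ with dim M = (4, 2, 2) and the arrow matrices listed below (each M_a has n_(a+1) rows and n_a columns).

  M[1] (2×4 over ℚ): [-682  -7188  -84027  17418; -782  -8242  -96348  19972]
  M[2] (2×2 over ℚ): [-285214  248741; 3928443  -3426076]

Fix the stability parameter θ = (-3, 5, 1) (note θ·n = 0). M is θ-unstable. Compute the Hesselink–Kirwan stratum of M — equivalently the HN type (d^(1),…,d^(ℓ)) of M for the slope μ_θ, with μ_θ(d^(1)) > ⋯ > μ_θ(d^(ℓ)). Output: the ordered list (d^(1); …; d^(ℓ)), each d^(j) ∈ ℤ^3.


Interval decomposition of M: I[1,1]^2, I[1,3]^2.
HN type (ℓ=2): μ^(1)=3; μ^(2)=-3

((0, 2, 2); (4, 0, 0))


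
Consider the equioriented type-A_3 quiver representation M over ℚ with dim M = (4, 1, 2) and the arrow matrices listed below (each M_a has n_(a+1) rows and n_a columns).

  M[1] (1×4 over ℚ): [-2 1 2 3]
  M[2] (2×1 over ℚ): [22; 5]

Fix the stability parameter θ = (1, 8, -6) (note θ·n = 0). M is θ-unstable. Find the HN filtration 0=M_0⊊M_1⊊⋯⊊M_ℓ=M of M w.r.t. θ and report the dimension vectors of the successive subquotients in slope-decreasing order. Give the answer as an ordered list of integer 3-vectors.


Barcode: M ≅ I[1,1]^3, I[1,3], I[3,3]. HN layers by μ_θ (2 steps, strictly decreasing):
  μ^(1)=1; μ^(2)=-6

((4, 1, 1); (0, 0, 1))


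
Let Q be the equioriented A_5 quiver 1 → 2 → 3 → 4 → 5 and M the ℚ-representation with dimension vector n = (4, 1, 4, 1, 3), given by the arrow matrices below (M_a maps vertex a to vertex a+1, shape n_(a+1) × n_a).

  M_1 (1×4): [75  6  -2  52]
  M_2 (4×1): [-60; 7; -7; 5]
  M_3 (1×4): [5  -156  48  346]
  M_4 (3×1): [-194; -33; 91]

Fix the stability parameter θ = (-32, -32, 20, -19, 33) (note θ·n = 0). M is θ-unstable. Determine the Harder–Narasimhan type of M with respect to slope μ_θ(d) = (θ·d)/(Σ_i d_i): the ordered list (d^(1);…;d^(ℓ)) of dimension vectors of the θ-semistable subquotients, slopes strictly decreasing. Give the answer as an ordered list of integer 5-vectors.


Via rank(M_{q-1}∘⋯∘M_p): M ≅ I[1,1]^3, I[1,5], I[3,3]^3, I[5,5]^2.
μ_θ-semistable layers: μ^(1)=33; μ^(2)=20; μ^(3)=1/2; μ^(4)=-32

((0, 0, 0, 0, 3); (0, 0, 3, 0, 0); (0, 0, 1, 1, 0); (4, 1, 0, 0, 0))


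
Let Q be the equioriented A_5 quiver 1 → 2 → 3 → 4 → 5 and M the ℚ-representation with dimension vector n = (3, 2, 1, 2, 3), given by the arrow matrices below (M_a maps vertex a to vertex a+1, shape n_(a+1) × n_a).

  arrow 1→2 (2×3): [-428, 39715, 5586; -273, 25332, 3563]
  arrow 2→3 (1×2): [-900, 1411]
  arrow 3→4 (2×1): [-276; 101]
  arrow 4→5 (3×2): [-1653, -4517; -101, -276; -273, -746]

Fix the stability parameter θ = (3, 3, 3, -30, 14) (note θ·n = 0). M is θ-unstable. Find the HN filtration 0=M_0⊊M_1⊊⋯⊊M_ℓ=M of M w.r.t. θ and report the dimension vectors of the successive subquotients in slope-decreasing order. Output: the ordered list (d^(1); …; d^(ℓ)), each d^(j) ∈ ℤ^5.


Barcode: M ≅ I[1,1], I[1,2], I[1,5], I[4,5], I[5,5]. HN layers by μ_θ (4 steps, strictly decreasing):
  μ^(1)=14; μ^(2)=3; μ^(3)=-21/4; μ^(4)=-30

((0, 0, 0, 0, 3); (2, 1, 0, 0, 0); (1, 1, 1, 1, 0); (0, 0, 0, 1, 0))


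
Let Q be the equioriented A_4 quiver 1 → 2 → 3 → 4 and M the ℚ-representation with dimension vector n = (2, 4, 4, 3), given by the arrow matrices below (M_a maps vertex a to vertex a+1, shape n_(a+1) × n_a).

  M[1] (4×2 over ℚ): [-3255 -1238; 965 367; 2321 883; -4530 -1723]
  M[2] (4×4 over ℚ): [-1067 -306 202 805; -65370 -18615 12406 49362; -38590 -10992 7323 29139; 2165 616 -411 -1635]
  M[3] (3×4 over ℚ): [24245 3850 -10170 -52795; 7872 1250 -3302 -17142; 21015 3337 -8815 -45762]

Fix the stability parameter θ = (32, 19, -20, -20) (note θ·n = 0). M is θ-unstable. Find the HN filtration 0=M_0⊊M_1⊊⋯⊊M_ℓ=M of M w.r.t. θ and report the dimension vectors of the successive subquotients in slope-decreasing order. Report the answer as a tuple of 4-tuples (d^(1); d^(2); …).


Interval decomposition of M: I[1,4]^2, I[2,3]^2, I[4,4].
HN type (ℓ=3): μ^(1)=11/4; μ^(2)=-1/2; μ^(3)=-20

((2, 2, 2, 2); (0, 2, 2, 0); (0, 0, 0, 1))


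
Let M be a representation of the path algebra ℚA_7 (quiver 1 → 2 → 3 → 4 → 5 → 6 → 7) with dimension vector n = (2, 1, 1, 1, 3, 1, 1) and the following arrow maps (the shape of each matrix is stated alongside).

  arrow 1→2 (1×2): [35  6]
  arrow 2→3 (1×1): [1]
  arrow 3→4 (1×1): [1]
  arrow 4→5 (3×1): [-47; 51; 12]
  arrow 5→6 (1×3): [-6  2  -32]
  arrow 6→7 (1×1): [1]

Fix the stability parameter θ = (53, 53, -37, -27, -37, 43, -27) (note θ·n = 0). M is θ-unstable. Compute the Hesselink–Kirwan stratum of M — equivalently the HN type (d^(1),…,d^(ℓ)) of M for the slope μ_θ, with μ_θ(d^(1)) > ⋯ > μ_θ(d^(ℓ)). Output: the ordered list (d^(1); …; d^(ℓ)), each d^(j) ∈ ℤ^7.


Via rank(M_{q-1}∘⋯∘M_p): M ≅ I[1,1], I[1,5], I[5,5], I[5,7].
μ_θ-semistable layers: μ^(1)=53; μ^(2)=8; μ^(3)=1; μ^(4)=-37

((1, 0, 0, 0, 0, 0, 0); (0, 0, 0, 0, 0, 1, 1); (1, 1, 1, 1, 1, 0, 0); (0, 0, 0, 0, 2, 0, 0))
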